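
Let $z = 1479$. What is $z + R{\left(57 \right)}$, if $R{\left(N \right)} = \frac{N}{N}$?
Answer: $1480$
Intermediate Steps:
$R{\left(N \right)} = 1$
$z + R{\left(57 \right)} = 1479 + 1 = 1480$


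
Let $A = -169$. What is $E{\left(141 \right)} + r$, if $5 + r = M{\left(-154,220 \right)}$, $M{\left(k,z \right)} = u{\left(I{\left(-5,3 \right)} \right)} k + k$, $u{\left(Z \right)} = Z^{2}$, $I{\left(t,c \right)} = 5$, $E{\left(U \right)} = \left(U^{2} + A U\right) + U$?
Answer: $-7816$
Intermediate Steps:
$E{\left(U \right)} = U^{2} - 168 U$ ($E{\left(U \right)} = \left(U^{2} - 169 U\right) + U = U^{2} - 168 U$)
$M{\left(k,z \right)} = 26 k$ ($M{\left(k,z \right)} = 5^{2} k + k = 25 k + k = 26 k$)
$r = -4009$ ($r = -5 + 26 \left(-154\right) = -5 - 4004 = -4009$)
$E{\left(141 \right)} + r = 141 \left(-168 + 141\right) - 4009 = 141 \left(-27\right) - 4009 = -3807 - 4009 = -7816$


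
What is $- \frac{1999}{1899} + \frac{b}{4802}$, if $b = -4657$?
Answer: $- \frac{18442841}{9118998} \approx -2.0225$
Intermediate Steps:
$- \frac{1999}{1899} + \frac{b}{4802} = - \frac{1999}{1899} - \frac{4657}{4802} = - \frac{18442841}{9118998}$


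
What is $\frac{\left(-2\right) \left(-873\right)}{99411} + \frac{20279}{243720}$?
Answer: $\frac{813830263}{8076149640} \approx 0.10077$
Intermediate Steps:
$\frac{\left(-2\right) \left(-873\right)}{99411} + \frac{20279}{243720} = 1746 \cdot \frac{1}{99411} + 20279 \cdot \frac{1}{243720} = \frac{582}{33137} + \frac{20279}{243720} = \frac{813830263}{8076149640}$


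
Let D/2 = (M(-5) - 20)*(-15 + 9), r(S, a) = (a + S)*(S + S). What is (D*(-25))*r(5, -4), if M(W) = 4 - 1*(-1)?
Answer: -45000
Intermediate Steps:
r(S, a) = 2*S*(S + a) (r(S, a) = (S + a)*(2*S) = 2*S*(S + a))
M(W) = 5 (M(W) = 4 + 1 = 5)
D = 180 (D = 2*((5 - 20)*(-15 + 9)) = 2*(-15*(-6)) = 2*90 = 180)
(D*(-25))*r(5, -4) = (180*(-25))*(2*5*(5 - 4)) = -9000*5 = -4500*10 = -45000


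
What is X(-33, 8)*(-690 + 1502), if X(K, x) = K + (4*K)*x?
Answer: -884268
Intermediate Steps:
X(K, x) = K + 4*K*x
X(-33, 8)*(-690 + 1502) = (-33*(1 + 4*8))*(-690 + 1502) = -33*(1 + 32)*812 = -33*33*812 = -1089*812 = -884268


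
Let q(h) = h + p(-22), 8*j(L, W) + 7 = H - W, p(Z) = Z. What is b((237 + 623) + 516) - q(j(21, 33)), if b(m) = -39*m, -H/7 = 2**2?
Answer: -107267/2 ≈ -53634.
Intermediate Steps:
H = -28 (H = -7*2**2 = -7*4 = -28)
j(L, W) = -35/8 - W/8 (j(L, W) = -7/8 + (-28 - W)/8 = -7/8 + (-7/2 - W/8) = -35/8 - W/8)
q(h) = -22 + h (q(h) = h - 22 = -22 + h)
b((237 + 623) + 516) - q(j(21, 33)) = -39*((237 + 623) + 516) - (-22 + (-35/8 - 1/8*33)) = -39*(860 + 516) - (-22 + (-35/8 - 33/8)) = -39*1376 - (-22 - 17/2) = -53664 - 1*(-61/2) = -53664 + 61/2 = -107267/2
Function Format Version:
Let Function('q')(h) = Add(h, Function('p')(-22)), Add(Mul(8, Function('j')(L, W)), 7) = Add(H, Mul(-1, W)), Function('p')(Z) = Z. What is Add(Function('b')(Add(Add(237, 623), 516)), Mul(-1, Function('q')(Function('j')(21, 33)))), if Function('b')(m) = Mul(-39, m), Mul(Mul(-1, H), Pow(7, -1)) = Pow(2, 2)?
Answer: Rational(-107267, 2) ≈ -53634.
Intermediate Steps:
H = -28 (H = Mul(-7, Pow(2, 2)) = Mul(-7, 4) = -28)
Function('j')(L, W) = Add(Rational(-35, 8), Mul(Rational(-1, 8), W)) (Function('j')(L, W) = Add(Rational(-7, 8), Mul(Rational(1, 8), Add(-28, Mul(-1, W)))) = Add(Rational(-7, 8), Add(Rational(-7, 2), Mul(Rational(-1, 8), W))) = Add(Rational(-35, 8), Mul(Rational(-1, 8), W)))
Function('q')(h) = Add(-22, h) (Function('q')(h) = Add(h, -22) = Add(-22, h))
Add(Function('b')(Add(Add(237, 623), 516)), Mul(-1, Function('q')(Function('j')(21, 33)))) = Add(Mul(-39, Add(Add(237, 623), 516)), Mul(-1, Add(-22, Add(Rational(-35, 8), Mul(Rational(-1, 8), 33))))) = Add(Mul(-39, Add(860, 516)), Mul(-1, Add(-22, Add(Rational(-35, 8), Rational(-33, 8))))) = Add(Mul(-39, 1376), Mul(-1, Add(-22, Rational(-17, 2)))) = Add(-53664, Mul(-1, Rational(-61, 2))) = Add(-53664, Rational(61, 2)) = Rational(-107267, 2)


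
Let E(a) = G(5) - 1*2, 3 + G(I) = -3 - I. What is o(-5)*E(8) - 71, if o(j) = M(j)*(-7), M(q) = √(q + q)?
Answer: -71 + 91*I*√10 ≈ -71.0 + 287.77*I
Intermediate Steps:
G(I) = -6 - I (G(I) = -3 + (-3 - I) = -6 - I)
M(q) = √2*√q (M(q) = √(2*q) = √2*√q)
o(j) = -7*√2*√j (o(j) = (√2*√j)*(-7) = -7*√2*√j)
E(a) = -13 (E(a) = (-6 - 1*5) - 1*2 = (-6 - 5) - 2 = -11 - 2 = -13)
o(-5)*E(8) - 71 = -7*√2*√(-5)*(-13) - 71 = -7*√2*I*√5*(-13) - 71 = -7*I*√10*(-13) - 71 = 91*I*√10 - 71 = -71 + 91*I*√10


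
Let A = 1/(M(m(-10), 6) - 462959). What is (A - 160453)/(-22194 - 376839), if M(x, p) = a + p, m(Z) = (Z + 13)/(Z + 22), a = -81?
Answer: 24765064801/61588615374 ≈ 0.40210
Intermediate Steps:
m(Z) = (13 + Z)/(22 + Z)
M(x, p) = -81 + p
A = -1/463034 (A = 1/((-81 + 6) - 462959) = 1/(-75 - 462959) = 1/(-463034) = -1/463034 ≈ -2.1597e-6)
(A - 160453)/(-22194 - 376839) = (-1/463034 - 160453)/(-22194 - 376839) = -74295194403/463034/(-399033) = -74295194403/463034*(-1/399033) = 24765064801/61588615374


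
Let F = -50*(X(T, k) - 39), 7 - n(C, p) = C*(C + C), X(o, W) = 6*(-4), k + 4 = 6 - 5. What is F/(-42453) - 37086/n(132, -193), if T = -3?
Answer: 162740312/164344997 ≈ 0.99024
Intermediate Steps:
k = -3 (k = -4 + (6 - 5) = -4 + 1 = -3)
X(o, W) = -24
n(C, p) = 7 - 2*C² (n(C, p) = 7 - C*(C + C) = 7 - C*2*C = 7 - 2*C²)
F = 3150 (F = -50*(-24 - 39) = -50*(-63) = 3150)
F/(-42453) - 37086/n(132, -193) = 3150/(-42453) - 37086/(7 - 2*132²) = 3150*(-1/42453) - 37086/(7 - 2*17424) = -350/4717 - 37086/(7 - 34848) = -350/4717 - 37086/(-34841) = -350/4717 - 37086*(-1/34841) = -350/4717 + 37086/34841 = 162740312/164344997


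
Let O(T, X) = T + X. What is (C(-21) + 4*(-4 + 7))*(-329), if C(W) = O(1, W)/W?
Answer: -12784/3 ≈ -4261.3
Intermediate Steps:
C(W) = (1 + W)/W
(C(-21) + 4*(-4 + 7))*(-329) = ((1 - 21)/(-21) + 4*(-4 + 7))*(-329) = (-1/21*(-20) + 4*3)*(-329) = (20/21 + 12)*(-329) = (272/21)*(-329) = -12784/3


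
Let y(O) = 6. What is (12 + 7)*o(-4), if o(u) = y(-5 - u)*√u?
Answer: 228*I ≈ 228.0*I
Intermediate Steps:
o(u) = 6*√u
(12 + 7)*o(-4) = (12 + 7)*(6*√(-4)) = 19*(6*(2*I)) = 19*(12*I) = 228*I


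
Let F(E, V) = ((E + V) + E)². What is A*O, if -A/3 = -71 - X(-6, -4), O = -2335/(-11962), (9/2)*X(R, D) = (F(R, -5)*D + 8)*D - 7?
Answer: 22904015/35886 ≈ 638.24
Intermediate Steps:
F(E, V) = (V + 2*E)²
X(R, D) = -14/9 + 2*D*(8 + D*(-5 + 2*R)²)/9 (X(R, D) = 2*(((-5 + 2*R)²*D + 8)*D - 7)/9 = 2*((D*(-5 + 2*R)² + 8)*D - 7)/9 = 2*((8 + D*(-5 + 2*R)²)*D - 7)/9 = 2*(D*(8 + D*(-5 + 2*R)²) - 7)/9 = 2*(-7 + D*(8 + D*(-5 + 2*R)²))/9 = -14/9 + 2*D*(8 + D*(-5 + 2*R)²)/9)
O = 2335/11962 (O = -2335*(-1/11962) = 2335/11962 ≈ 0.19520)
A = 9809/3 (A = -3*(-71 - (-14/9 + (16/9)*(-4) + (2/9)*(-4)²*(-5 + 2*(-6))²)) = -3*(-71 - (-14/9 - 64/9 + (2/9)*16*(-5 - 12)²)) = -3*(-71 - (-14/9 - 64/9 + (2/9)*16*(-17)²)) = -3*(-71 - (-14/9 - 64/9 + (2/9)*16*289)) = -3*(-71 - (-14/9 - 64/9 + 9248/9)) = -3*(-71 - 1*9170/9) = -3*(-71 - 9170/9) = -3*(-9809/9) = 9809/3 ≈ 3269.7)
A*O = (9809/3)*(2335/11962) = 22904015/35886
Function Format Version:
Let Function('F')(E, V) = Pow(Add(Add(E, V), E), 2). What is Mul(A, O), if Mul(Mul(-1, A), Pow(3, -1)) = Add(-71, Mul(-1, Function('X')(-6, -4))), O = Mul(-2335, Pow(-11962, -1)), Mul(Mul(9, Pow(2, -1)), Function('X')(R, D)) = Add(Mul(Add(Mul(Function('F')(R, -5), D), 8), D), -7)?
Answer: Rational(22904015, 35886) ≈ 638.24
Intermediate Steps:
Function('F')(E, V) = Pow(Add(V, Mul(2, E)), 2)
Function('X')(R, D) = Add(Rational(-14, 9), Mul(Rational(2, 9), D, Add(8, Mul(D, Pow(Add(-5, Mul(2, R)), 2))))) (Function('X')(R, D) = Mul(Rational(2, 9), Add(Mul(Add(Mul(Pow(Add(-5, Mul(2, R)), 2), D), 8), D), -7)) = Mul(Rational(2, 9), Add(Mul(Add(Mul(D, Pow(Add(-5, Mul(2, R)), 2)), 8), D), -7)) = Mul(Rational(2, 9), Add(Mul(Add(8, Mul(D, Pow(Add(-5, Mul(2, R)), 2))), D), -7)) = Mul(Rational(2, 9), Add(Mul(D, Add(8, Mul(D, Pow(Add(-5, Mul(2, R)), 2)))), -7)) = Mul(Rational(2, 9), Add(-7, Mul(D, Add(8, Mul(D, Pow(Add(-5, Mul(2, R)), 2)))))) = Add(Rational(-14, 9), Mul(Rational(2, 9), D, Add(8, Mul(D, Pow(Add(-5, Mul(2, R)), 2))))))
O = Rational(2335, 11962) (O = Mul(-2335, Rational(-1, 11962)) = Rational(2335, 11962) ≈ 0.19520)
A = Rational(9809, 3) (A = Mul(-3, Add(-71, Mul(-1, Add(Rational(-14, 9), Mul(Rational(16, 9), -4), Mul(Rational(2, 9), Pow(-4, 2), Pow(Add(-5, Mul(2, -6)), 2)))))) = Mul(-3, Add(-71, Mul(-1, Add(Rational(-14, 9), Rational(-64, 9), Mul(Rational(2, 9), 16, Pow(Add(-5, -12), 2)))))) = Mul(-3, Add(-71, Mul(-1, Add(Rational(-14, 9), Rational(-64, 9), Mul(Rational(2, 9), 16, Pow(-17, 2)))))) = Mul(-3, Add(-71, Mul(-1, Add(Rational(-14, 9), Rational(-64, 9), Mul(Rational(2, 9), 16, 289))))) = Mul(-3, Add(-71, Mul(-1, Add(Rational(-14, 9), Rational(-64, 9), Rational(9248, 9))))) = Mul(-3, Add(-71, Mul(-1, Rational(9170, 9)))) = Mul(-3, Add(-71, Rational(-9170, 9))) = Mul(-3, Rational(-9809, 9)) = Rational(9809, 3) ≈ 3269.7)
Mul(A, O) = Mul(Rational(9809, 3), Rational(2335, 11962)) = Rational(22904015, 35886)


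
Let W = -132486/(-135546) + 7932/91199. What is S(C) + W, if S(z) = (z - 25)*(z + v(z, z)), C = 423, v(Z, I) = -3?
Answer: 344398030917371/2060276609 ≈ 1.6716e+5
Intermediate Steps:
S(z) = (-25 + z)*(-3 + z) (S(z) = (z - 25)*(z - 3) = (-25 + z)*(-3 + z))
W = 2192956931/2060276609 (W = -132486*(-1/135546) + 7932*(1/91199) = 22081/22591 + 7932/91199 = 2192956931/2060276609 ≈ 1.0644)
S(C) + W = (75 + 423² - 28*423) + 2192956931/2060276609 = (75 + 178929 - 11844) + 2192956931/2060276609 = 167160 + 2192956931/2060276609 = 344398030917371/2060276609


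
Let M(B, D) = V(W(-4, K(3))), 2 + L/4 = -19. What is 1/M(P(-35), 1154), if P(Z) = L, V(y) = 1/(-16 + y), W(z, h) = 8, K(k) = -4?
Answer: -8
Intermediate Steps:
L = -84 (L = -8 + 4*(-19) = -8 - 76 = -84)
P(Z) = -84
M(B, D) = -1/8 (M(B, D) = 1/(-16 + 8) = 1/(-8) = -1/8)
1/M(P(-35), 1154) = 1/(-1/8) = -8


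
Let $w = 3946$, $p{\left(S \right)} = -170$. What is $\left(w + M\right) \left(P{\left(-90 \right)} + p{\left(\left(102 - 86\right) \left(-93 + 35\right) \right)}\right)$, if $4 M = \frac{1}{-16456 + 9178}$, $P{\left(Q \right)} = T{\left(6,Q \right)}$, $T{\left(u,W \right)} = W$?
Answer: $- \frac{7466936815}{7278} \approx -1.026 \cdot 10^{6}$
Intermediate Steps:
$P{\left(Q \right)} = Q$
$M = - \frac{1}{29112}$ ($M = \frac{1}{4 \left(-16456 + 9178\right)} = \frac{1}{4 \left(-7278\right)} = \frac{1}{4} \left(- \frac{1}{7278}\right) = - \frac{1}{29112} \approx -3.435 \cdot 10^{-5}$)
$\left(w + M\right) \left(P{\left(-90 \right)} + p{\left(\left(102 - 86\right) \left(-93 + 35\right) \right)}\right) = \left(3946 - \frac{1}{29112}\right) \left(-90 - 170\right) = \frac{114875951}{29112} \left(-260\right) = - \frac{7466936815}{7278}$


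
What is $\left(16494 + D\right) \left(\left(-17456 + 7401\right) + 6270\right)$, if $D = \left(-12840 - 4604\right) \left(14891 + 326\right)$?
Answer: $1004648212390$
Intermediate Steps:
$D = -265445348$ ($D = \left(-17444\right) 15217 = -265445348$)
$\left(16494 + D\right) \left(\left(-17456 + 7401\right) + 6270\right) = \left(16494 - 265445348\right) \left(\left(-17456 + 7401\right) + 6270\right) = - 265428854 \left(-10055 + 6270\right) = \left(-265428854\right) \left(-3785\right) = 1004648212390$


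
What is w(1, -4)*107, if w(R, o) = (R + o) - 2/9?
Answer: -3103/9 ≈ -344.78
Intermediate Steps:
w(R, o) = -2/9 + R + o (w(R, o) = (R + o) - 2*1/9 = (R + o) - 2/9 = -2/9 + R + o)
w(1, -4)*107 = (-2/9 + 1 - 4)*107 = -29/9*107 = -3103/9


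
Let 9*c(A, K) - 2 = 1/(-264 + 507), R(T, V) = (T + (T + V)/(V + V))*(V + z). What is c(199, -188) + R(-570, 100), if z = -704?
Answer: 3780225374/10935 ≈ 3.4570e+5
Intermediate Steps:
R(T, V) = (-704 + V)*(T + (T + V)/(2*V)) (R(T, V) = (T + (T + V)/(V + V))*(V - 704) = (T + (T + V)/((2*V)))*(-704 + V) = (T + (T + V)*(1/(2*V)))*(-704 + V) = (T + (T + V)/(2*V))*(-704 + V) = (-704 + V)*(T + (T + V)/(2*V)))
c(A, K) = 487/2187 (c(A, K) = 2/9 + 1/(9*(-264 + 507)) = 2/9 + (⅑)/243 = 2/9 + (⅑)*(1/243) = 2/9 + 1/2187 = 487/2187)
c(199, -188) + R(-570, 100) = 487/2187 + (-352 + (½)*100 - 1407/2*(-570) - 570*100 - 352*(-570)/100) = 487/2187 + (-352 + 50 + 400995 - 57000 - 352*(-570)*1/100) = 487/2187 + (-352 + 50 + 400995 - 57000 + 10032/5) = 487/2187 + 1728497/5 = 3780225374/10935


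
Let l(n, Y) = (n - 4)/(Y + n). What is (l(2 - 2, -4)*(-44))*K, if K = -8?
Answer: 352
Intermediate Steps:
l(n, Y) = (-4 + n)/(Y + n)
(l(2 - 2, -4)*(-44))*K = (((-4 + (2 - 2))/(-4 + (2 - 2)))*(-44))*(-8) = (((-4 + 0)/(-4 + 0))*(-44))*(-8) = ((-4/(-4))*(-44))*(-8) = (-1/4*(-4)*(-44))*(-8) = (1*(-44))*(-8) = -44*(-8) = 352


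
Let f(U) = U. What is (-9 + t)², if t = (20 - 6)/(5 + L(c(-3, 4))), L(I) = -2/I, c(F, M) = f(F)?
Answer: 12321/289 ≈ 42.633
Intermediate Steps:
c(F, M) = F
t = 42/17 (t = (20 - 6)/(5 - 2/(-3)) = 14/(5 - 2*(-⅓)) = 14/(5 + ⅔) = 14/(17/3) = 14*(3/17) = 42/17 ≈ 2.4706)
(-9 + t)² = (-9 + 42/17)² = (-111/17)² = 12321/289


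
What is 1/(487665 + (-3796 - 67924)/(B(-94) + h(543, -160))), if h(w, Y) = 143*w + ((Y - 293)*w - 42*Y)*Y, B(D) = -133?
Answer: 9589739/4676580051505 ≈ 2.0506e-6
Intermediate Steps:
h(w, Y) = 143*w + Y*(-42*Y + w*(-293 + Y)) (h(w, Y) = 143*w + ((-293 + Y)*w - 42*Y)*Y = 143*w + (w*(-293 + Y) - 42*Y)*Y = 143*w + (-42*Y + w*(-293 + Y))*Y = 143*w + Y*(-42*Y + w*(-293 + Y)))
1/(487665 + (-3796 - 67924)/(B(-94) + h(543, -160))) = 1/(487665 + (-3796 - 67924)/(-133 + (-42*(-160)² + 143*543 + 543*(-160)² - 293*(-160)*543))) = 1/(487665 - 71720/(-133 + (-42*25600 + 77649 + 543*25600 + 25455840))) = 1/(487665 - 71720/(-133 + (-1075200 + 77649 + 13900800 + 25455840))) = 1/(487665 - 71720/(-133 + 38359089)) = 1/(487665 - 71720/38358956) = 1/(487665 - 71720*1/38358956) = 1/(487665 - 17930/9589739) = 1/(4676580051505/9589739) = 9589739/4676580051505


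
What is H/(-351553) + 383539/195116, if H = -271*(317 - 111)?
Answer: 145726831883/68593615148 ≈ 2.1245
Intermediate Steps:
H = -55826 (H = -271*206 = -55826)
H/(-351553) + 383539/195116 = -55826/(-351553) + 383539/195116 = -55826*(-1/351553) + 383539*(1/195116) = 55826/351553 + 383539/195116 = 145726831883/68593615148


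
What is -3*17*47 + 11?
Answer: -2386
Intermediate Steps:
-3*17*47 + 11 = -51*47 + 11 = -2397 + 11 = -2386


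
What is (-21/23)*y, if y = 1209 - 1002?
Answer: -189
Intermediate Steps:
y = 207
(-21/23)*y = -21/23*207 = -189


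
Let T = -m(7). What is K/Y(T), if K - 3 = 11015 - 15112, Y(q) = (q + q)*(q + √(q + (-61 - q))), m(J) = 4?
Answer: -2047/77 - 2047*I*√61/308 ≈ -26.584 - 51.908*I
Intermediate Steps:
T = -4 (T = -1*4 = -4)
Y(q) = 2*q*(q + I*√61) (Y(q) = (2*q)*(q + √(-61)) = (2*q)*(q + I*√61) = 2*q*(q + I*√61))
K = -4094 (K = 3 + (11015 - 15112) = 3 - 4097 = -4094)
K/Y(T) = -4094*(-1/(8*(-4 + I*√61))) = -4094/(32 - 8*I*√61)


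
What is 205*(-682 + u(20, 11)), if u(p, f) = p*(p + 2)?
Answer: -49610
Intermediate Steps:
u(p, f) = p*(2 + p)
205*(-682 + u(20, 11)) = 205*(-682 + 20*(2 + 20)) = 205*(-682 + 20*22) = 205*(-682 + 440) = 205*(-242) = -49610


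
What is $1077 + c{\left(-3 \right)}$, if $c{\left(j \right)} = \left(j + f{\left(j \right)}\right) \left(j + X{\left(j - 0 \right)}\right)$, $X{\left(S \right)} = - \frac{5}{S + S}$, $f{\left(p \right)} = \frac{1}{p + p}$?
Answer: $\frac{39019}{36} \approx 1083.9$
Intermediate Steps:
$f{\left(p \right)} = \frac{1}{2 p}$
$X{\left(S \right)} = - \frac{5}{2 S}$
$c{\left(j \right)} = \left(j + \frac{1}{2 j}\right) \left(j - \frac{5}{2 j}\right)$ ($c{\left(j \right)} = \left(j + \frac{1}{2 j}\right) \left(j - \frac{5}{2 \left(j - 0\right)}\right) = \left(j + \frac{1}{2 j}\right) \left(j - \frac{5}{2 \left(j + 0\right)}\right) = \left(j + \frac{1}{2 j}\right) \left(j - \frac{5}{2 j}\right)$)
$1077 + c{\left(-3 \right)} = 1077 - \left(2 - 9 + \frac{5}{36}\right) = 1077 - - \frac{247}{36} = 1077 + \frac{247}{36} = \frac{39019}{36}$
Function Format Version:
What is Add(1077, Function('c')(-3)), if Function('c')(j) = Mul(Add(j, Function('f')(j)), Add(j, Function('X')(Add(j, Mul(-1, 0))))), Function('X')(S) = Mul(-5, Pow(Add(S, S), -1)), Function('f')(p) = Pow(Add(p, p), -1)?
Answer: Rational(39019, 36) ≈ 1083.9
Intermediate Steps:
Function('f')(p) = Mul(Rational(1, 2), Pow(p, -1)) (Function('f')(p) = Pow(Mul(2, p), -1) = Mul(Rational(1, 2), Pow(p, -1)))
Function('X')(S) = Mul(Rational(-5, 2), Pow(S, -1)) (Function('X')(S) = Mul(-5, Pow(Mul(2, S), -1)) = Mul(-5, Mul(Rational(1, 2), Pow(S, -1))) = Mul(Rational(-5, 2), Pow(S, -1)))
Function('c')(j) = Mul(Add(j, Mul(Rational(1, 2), Pow(j, -1))), Add(j, Mul(Rational(-5, 2), Pow(j, -1)))) (Function('c')(j) = Mul(Add(j, Mul(Rational(1, 2), Pow(j, -1))), Add(j, Mul(Rational(-5, 2), Pow(Add(j, Mul(-1, 0)), -1)))) = Mul(Add(j, Mul(Rational(1, 2), Pow(j, -1))), Add(j, Mul(Rational(-5, 2), Pow(Add(j, 0), -1)))) = Mul(Add(j, Mul(Rational(1, 2), Pow(j, -1))), Add(j, Mul(Rational(-5, 2), Pow(j, -1)))))
Add(1077, Function('c')(-3)) = Add(1077, Add(-2, Pow(-3, 2), Mul(Rational(-5, 4), Pow(-3, -2)))) = Add(1077, Add(-2, 9, Mul(Rational(-5, 4), Rational(1, 9)))) = Add(1077, Add(-2, 9, Rational(-5, 36))) = Add(1077, Rational(247, 36)) = Rational(39019, 36)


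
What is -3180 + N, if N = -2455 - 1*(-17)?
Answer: -5618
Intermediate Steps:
N = -2438 (N = -2455 + 17 = -2438)
-3180 + N = -3180 - 2438 = -5618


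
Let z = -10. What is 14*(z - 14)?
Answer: -336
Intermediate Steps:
14*(z - 14) = 14*(-10 - 14) = 14*(-24) = -336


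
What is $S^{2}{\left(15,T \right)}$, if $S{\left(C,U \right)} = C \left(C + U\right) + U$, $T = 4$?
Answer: $83521$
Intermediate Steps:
$S{\left(C,U \right)} = U + C \left(C + U\right)$
$S^{2}{\left(15,T \right)} = \left(4 + 15^{2} + 15 \cdot 4\right)^{2} = \left(4 + 225 + 60\right)^{2} = 289^{2} = 83521$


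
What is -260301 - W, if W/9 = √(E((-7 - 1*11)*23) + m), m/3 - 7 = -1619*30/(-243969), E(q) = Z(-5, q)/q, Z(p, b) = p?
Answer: -260301 - 3*√2721611697717506/3740858 ≈ -2.6034e+5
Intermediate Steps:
E(q) = -5/q
m = 1756353/81323 (m = 21 + 3*(-1619*30/(-243969)) = 21 + 3*(-48570*(-1/243969)) = 21 + 3*(16190/81323) = 21 + 48570/81323 = 1756353/81323 ≈ 21.597)
W = 3*√2721611697717506/3740858 (W = 9*√(-5*1/(23*(-7 - 1*11)) + 1756353/81323) = 9*√(-5*1/(23*(-7 - 11)) + 1756353/81323) = 9*√(-5/((-18*23)) + 1756353/81323) = 9*√(-5/(-414) + 1756353/81323) = 9*√(-5*(-1/414) + 1756353/81323) = 9*√(5/414 + 1756353/81323) = 9*√(727536757/33667722) = 9*(√2721611697717506/11222574) = 3*√2721611697717506/3740858 ≈ 41.837)
-260301 - W = -260301 - 3*√2721611697717506/3740858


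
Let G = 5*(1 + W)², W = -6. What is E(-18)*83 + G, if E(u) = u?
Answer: -1369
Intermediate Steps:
G = 125 (G = 5*(1 - 6)² = 5*(-5)² = 5*25 = 125)
E(-18)*83 + G = -18*83 + 125 = -1494 + 125 = -1369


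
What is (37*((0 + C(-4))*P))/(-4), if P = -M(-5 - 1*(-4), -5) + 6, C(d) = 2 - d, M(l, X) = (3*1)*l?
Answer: -999/2 ≈ -499.50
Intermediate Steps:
M(l, X) = 3*l
P = 9 (P = -3*(-5 - 1*(-4)) + 6 = -3*(-5 + 4) + 6 = -3*(-1) + 6 = -1*(-3) + 6 = 3 + 6 = 9)
(37*((0 + C(-4))*P))/(-4) = (37*((0 + (2 - 1*(-4)))*9))/(-4) = (37*((0 + (2 + 4))*9))*(-¼) = (37*((0 + 6)*9))*(-¼) = (37*(6*9))*(-¼) = (37*54)*(-¼) = 1998*(-¼) = -999/2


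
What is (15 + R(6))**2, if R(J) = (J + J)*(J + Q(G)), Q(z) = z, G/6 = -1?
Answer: 225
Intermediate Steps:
G = -6 (G = 6*(-1) = -6)
R(J) = 2*J*(-6 + J) (R(J) = (J + J)*(J - 6) = (2*J)*(-6 + J) = 2*J*(-6 + J))
(15 + R(6))**2 = (15 + 2*6*(-6 + 6))**2 = (15 + 2*6*0)**2 = (15 + 0)**2 = 15**2 = 225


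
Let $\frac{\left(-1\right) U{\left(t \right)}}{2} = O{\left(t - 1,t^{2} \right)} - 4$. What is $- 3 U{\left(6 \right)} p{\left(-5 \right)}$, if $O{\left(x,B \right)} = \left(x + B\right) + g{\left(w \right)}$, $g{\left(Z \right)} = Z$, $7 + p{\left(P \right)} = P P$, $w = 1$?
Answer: $4104$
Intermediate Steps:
$p{\left(P \right)} = -7 + P^{2}$ ($p{\left(P \right)} = -7 + P P = -7 + P^{2}$)
$O{\left(x,B \right)} = 1 + B + x$ ($O{\left(x,B \right)} = \left(x + B\right) + 1 = \left(B + x\right) + 1 = 1 + B + x$)
$U{\left(t \right)} = 8 - 2 t - 2 t^{2}$ ($U{\left(t \right)} = - 2 \left(\left(1 + t^{2} + \left(t - 1\right)\right) - 4\right) = - 2 \left(\left(1 + t^{2} + \left(-1 + t\right)\right) - 4\right) = - 2 \left(\left(t + t^{2}\right) - 4\right) = - 2 \left(-4 + t + t^{2}\right) = 8 - 2 t - 2 t^{2}$)
$- 3 U{\left(6 \right)} p{\left(-5 \right)} = - 3 \left(8 - 12 - 2 \cdot 6^{2}\right) \left(-7 + \left(-5\right)^{2}\right) = - 3 \left(8 - 12 - 72\right) \left(-7 + 25\right) = - 3 \left(8 - 12 - 72\right) 18 = \left(-3\right) \left(-76\right) 18 = 228 \cdot 18 = 4104$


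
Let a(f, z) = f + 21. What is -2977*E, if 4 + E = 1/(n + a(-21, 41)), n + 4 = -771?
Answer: 9231677/775 ≈ 11912.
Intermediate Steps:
a(f, z) = 21 + f
n = -775 (n = -4 - 771 = -775)
E = -3101/775 (E = -4 + 1/(-775 + (21 - 21)) = -4 + 1/(-775 + 0) = -4 + 1/(-775) = -4 - 1/775 = -3101/775 ≈ -4.0013)
-2977*E = -2977*(-3101/775) = 9231677/775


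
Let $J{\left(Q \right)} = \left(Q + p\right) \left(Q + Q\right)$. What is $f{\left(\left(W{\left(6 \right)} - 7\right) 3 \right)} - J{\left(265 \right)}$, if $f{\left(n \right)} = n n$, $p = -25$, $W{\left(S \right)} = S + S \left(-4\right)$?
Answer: $-121575$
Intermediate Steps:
$W{\left(S \right)} = - 3 S$ ($W{\left(S \right)} = S - 4 S = - 3 S$)
$f{\left(n \right)} = n^{2}$
$J{\left(Q \right)} = 2 Q \left(-25 + Q\right)$ ($J{\left(Q \right)} = \left(Q - 25\right) \left(Q + Q\right) = \left(-25 + Q\right) 2 Q = 2 Q \left(-25 + Q\right)$)
$f{\left(\left(W{\left(6 \right)} - 7\right) 3 \right)} - J{\left(265 \right)} = \left(\left(\left(-3\right) 6 - 7\right) 3\right)^{2} - 2 \cdot 265 \left(-25 + 265\right) = \left(\left(-18 - 7\right) 3\right)^{2} - 2 \cdot 265 \cdot 240 = \left(\left(-25\right) 3\right)^{2} - 127200 = \left(-75\right)^{2} - 127200 = 5625 - 127200 = -121575$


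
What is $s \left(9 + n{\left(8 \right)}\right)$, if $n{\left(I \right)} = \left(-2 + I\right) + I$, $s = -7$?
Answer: $-161$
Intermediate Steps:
$n{\left(I \right)} = -2 + 2 I$
$s \left(9 + n{\left(8 \right)}\right) = - 7 \left(9 + \left(-2 + 2 \cdot 8\right)\right) = - 7 \left(9 + \left(-2 + 16\right)\right) = - 7 \left(9 + 14\right) = \left(-7\right) 23 = -161$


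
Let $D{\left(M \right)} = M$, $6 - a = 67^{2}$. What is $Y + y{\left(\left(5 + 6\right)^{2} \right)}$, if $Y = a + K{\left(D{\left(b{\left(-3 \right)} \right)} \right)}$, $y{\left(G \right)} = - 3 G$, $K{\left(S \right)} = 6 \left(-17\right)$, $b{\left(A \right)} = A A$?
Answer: $-4948$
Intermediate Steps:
$b{\left(A \right)} = A^{2}$
$a = -4483$ ($a = 6 - 67^{2} = 6 - 4489 = -4483$)
$K{\left(S \right)} = -102$
$Y = -4585$ ($Y = -4483 - 102 = -4585$)
$Y + y{\left(\left(5 + 6\right)^{2} \right)} = -4585 - 3 \left(5 + 6\right)^{2} = -4585 - 3 \cdot 11^{2} = -4585 - 363 = -4948$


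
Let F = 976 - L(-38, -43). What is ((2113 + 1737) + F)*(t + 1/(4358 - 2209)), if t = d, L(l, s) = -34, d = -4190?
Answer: -43760941740/2149 ≈ -2.0363e+7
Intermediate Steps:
t = -4190
F = 1010 (F = 976 - 1*(-34) = 976 + 34 = 1010)
((2113 + 1737) + F)*(t + 1/(4358 - 2209)) = ((2113 + 1737) + 1010)*(-4190 + 1/(4358 - 2209)) = (3850 + 1010)*(-4190 + 1/2149) = 4860*(-4190 + 1/2149) = 4860*(-9004309/2149) = -43760941740/2149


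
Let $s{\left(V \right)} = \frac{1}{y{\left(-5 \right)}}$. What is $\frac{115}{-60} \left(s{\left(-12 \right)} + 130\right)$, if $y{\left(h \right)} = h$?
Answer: $- \frac{14927}{60} \approx -248.78$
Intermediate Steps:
$s{\left(V \right)} = - \frac{1}{5}$ ($s{\left(V \right)} = \frac{1}{-5} = - \frac{1}{5}$)
$\frac{115}{-60} \left(s{\left(-12 \right)} + 130\right) = \frac{115}{-60} \left(- \frac{1}{5} + 130\right) = 115 \left(- \frac{1}{60}\right) \frac{649}{5} = \left(- \frac{23}{12}\right) \frac{649}{5} = - \frac{14927}{60}$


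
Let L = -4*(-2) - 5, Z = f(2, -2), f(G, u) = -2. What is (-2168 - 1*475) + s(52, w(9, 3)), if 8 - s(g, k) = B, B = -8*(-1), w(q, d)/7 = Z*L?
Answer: -2643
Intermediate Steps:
Z = -2
L = 3 (L = 8 - 5 = 3)
w(q, d) = -42 (w(q, d) = 7*(-2*3) = 7*(-6) = -42)
B = 8
s(g, k) = 0 (s(g, k) = 8 - 1*8 = 8 - 8 = 0)
(-2168 - 1*475) + s(52, w(9, 3)) = (-2168 - 1*475) + 0 = (-2168 - 475) + 0 = -2643 + 0 = -2643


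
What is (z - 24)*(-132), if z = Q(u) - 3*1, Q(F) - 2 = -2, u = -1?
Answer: 3564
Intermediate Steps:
Q(F) = 0 (Q(F) = 2 - 2 = 0)
z = -3 (z = 0 - 3*1 = 0 - 3 = -3)
(z - 24)*(-132) = (-3 - 24)*(-132) = -27*(-132) = 3564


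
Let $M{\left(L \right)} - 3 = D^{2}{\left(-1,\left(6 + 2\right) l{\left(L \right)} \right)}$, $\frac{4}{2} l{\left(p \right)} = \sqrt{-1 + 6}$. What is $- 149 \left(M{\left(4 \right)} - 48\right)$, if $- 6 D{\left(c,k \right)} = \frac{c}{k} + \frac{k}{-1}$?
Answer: $\frac{2036979}{320} \approx 6365.6$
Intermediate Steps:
$l{\left(p \right)} = \frac{\sqrt{5}}{2}$ ($l{\left(p \right)} = \frac{\sqrt{-1 + 6}}{2} = \frac{\sqrt{5}}{2}$)
$D{\left(c,k \right)} = \frac{k}{6} - \frac{c}{6 k}$ ($D{\left(c,k \right)} = - \frac{\frac{c}{k} + \frac{k}{-1}}{6} = - \frac{\frac{c}{k} + k \left(-1\right)}{6} = - \frac{\frac{c}{k} - k}{6} = - \frac{- k + \frac{c}{k}}{6} = \frac{k}{6} - \frac{c}{6 k}$)
$M{\left(L \right)} = \frac{1689}{320}$ ($M{\left(L \right)} = 3 + \left(\frac{\left(\left(6 + 2\right) \frac{\sqrt{5}}{2}\right)^{2} - -1}{6 \left(6 + 2\right) \frac{\sqrt{5}}{2}}\right)^{2} = 3 + \left(\frac{\left(8 \frac{\sqrt{5}}{2}\right)^{2} + 1}{6 \cdot 8 \frac{\sqrt{5}}{2}}\right)^{2} = 3 + \left(\frac{\left(4 \sqrt{5}\right)^{2} + 1}{6 \cdot 4 \sqrt{5}}\right)^{2} = 3 + \left(\frac{\frac{\sqrt{5}}{20} \left(80 + 1\right)}{6}\right)^{2} = 3 + \left(\frac{1}{6} \frac{\sqrt{5}}{20} \cdot 81\right)^{2} = 3 + \left(\frac{27 \sqrt{5}}{40}\right)^{2} = 3 + \frac{729}{320} = \frac{1689}{320}$)
$- 149 \left(M{\left(4 \right)} - 48\right) = - 149 \left(\frac{1689}{320} - 48\right) = \left(-149\right) \left(- \frac{13671}{320}\right) = \frac{2036979}{320}$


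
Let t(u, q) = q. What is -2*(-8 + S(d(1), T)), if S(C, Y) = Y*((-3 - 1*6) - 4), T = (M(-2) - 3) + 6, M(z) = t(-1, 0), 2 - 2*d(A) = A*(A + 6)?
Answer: 94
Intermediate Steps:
d(A) = 1 - A*(6 + A)/2 (d(A) = 1 - A*(A + 6)/2 = 1 - A*(6 + A)/2)
M(z) = 0
T = 3 (T = (0 - 3) + 6 = -3 + 6 = 3)
S(C, Y) = -13*Y (S(C, Y) = Y*((-3 - 6) - 4) = Y*(-9 - 4) = Y*(-13) = -13*Y)
-2*(-8 + S(d(1), T)) = -2*(-8 - 13*3) = -2*(-8 - 39) = -2*(-47) = 94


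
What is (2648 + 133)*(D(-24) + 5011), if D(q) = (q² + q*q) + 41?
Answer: 17253324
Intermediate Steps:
D(q) = 41 + 2*q² (D(q) = (q² + q²) + 41 = 2*q² + 41 = 41 + 2*q²)
(2648 + 133)*(D(-24) + 5011) = (2648 + 133)*((41 + 2*(-24)²) + 5011) = 2781*((41 + 2*576) + 5011) = 2781*((41 + 1152) + 5011) = 2781*(1193 + 5011) = 2781*6204 = 17253324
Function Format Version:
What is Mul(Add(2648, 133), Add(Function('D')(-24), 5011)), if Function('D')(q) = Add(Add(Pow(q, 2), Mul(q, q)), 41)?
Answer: 17253324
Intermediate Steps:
Function('D')(q) = Add(41, Mul(2, Pow(q, 2))) (Function('D')(q) = Add(Add(Pow(q, 2), Pow(q, 2)), 41) = Add(Mul(2, Pow(q, 2)), 41) = Add(41, Mul(2, Pow(q, 2))))
Mul(Add(2648, 133), Add(Function('D')(-24), 5011)) = Mul(Add(2648, 133), Add(Add(41, Mul(2, Pow(-24, 2))), 5011)) = Mul(2781, Add(Add(41, Mul(2, 576)), 5011)) = Mul(2781, Add(Add(41, 1152), 5011)) = Mul(2781, Add(1193, 5011)) = Mul(2781, 6204) = 17253324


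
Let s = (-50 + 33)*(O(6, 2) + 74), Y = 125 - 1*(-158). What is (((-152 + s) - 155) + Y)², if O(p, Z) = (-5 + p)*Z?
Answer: 1731856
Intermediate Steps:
O(p, Z) = Z*(-5 + p)
Y = 283 (Y = 125 + 158 = 283)
s = -1292 (s = (-50 + 33)*(2*(-5 + 6) + 74) = -17*(2*1 + 74) = -17*(2 + 74) = -17*76 = -1292)
(((-152 + s) - 155) + Y)² = (((-152 - 1292) - 155) + 283)² = ((-1444 - 155) + 283)² = (-1599 + 283)² = (-1316)² = 1731856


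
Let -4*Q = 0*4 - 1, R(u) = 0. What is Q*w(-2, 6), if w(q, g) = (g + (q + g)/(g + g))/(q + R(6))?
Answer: -19/24 ≈ -0.79167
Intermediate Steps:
Q = 1/4 (Q = -(0*4 - 1)/4 = -(0 - 1)/4 = -1/4*(-1) = 1/4 ≈ 0.25000)
w(q, g) = (g + (g + q)/(2*g))/q (w(q, g) = (g + (q + g)/(g + g))/(q + 0) = (g + (g + q)/((2*g)))/q = (g + (g + q)*(1/(2*g)))/q = (g + (g + q)/(2*g))/q)
Q*w(-2, 6) = ((1/2)*(6 - 2 + 2*6**2)/(6*(-2)))/4 = ((1/2)*(1/6)*(-1/2)*(6 - 2 + 2*36))/4 = ((1/2)*(1/6)*(-1/2)*(6 - 2 + 72))/4 = ((1/2)*(1/6)*(-1/2)*76)/4 = (1/4)*(-19/6) = -19/24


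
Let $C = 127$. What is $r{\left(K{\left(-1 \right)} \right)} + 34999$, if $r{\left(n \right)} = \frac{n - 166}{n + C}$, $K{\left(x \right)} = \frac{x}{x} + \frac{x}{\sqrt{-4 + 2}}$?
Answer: $\frac{1146839992}{32769} + \frac{293 i \sqrt{2}}{32769} \approx 34998.0 + 0.012645 i$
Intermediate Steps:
$K{\left(x \right)} = 1 - \frac{i x \sqrt{2}}{2}$ ($K{\left(x \right)} = 1 + \frac{x}{\sqrt{-2}} = 1 + \frac{x}{i \sqrt{2}} = 1 + x \left(- \frac{i \sqrt{2}}{2}\right) = 1 - \frac{i x \sqrt{2}}{2}$)
$r{\left(n \right)} = \frac{-166 + n}{127 + n}$ ($r{\left(n \right)} = \frac{n - 166}{n + 127} = \frac{-166 + n}{127 + n}$)
$r{\left(K{\left(-1 \right)} \right)} + 34999 = \frac{-166 + \left(1 - \frac{1}{2} i \left(-1\right) \sqrt{2}\right)}{127 + \left(1 - \frac{1}{2} i \left(-1\right) \sqrt{2}\right)} + 34999 = \frac{-166 + \left(1 + \frac{i \sqrt{2}}{2}\right)}{127 + \left(1 + \frac{i \sqrt{2}}{2}\right)} + 34999 = \frac{-165 + \frac{i \sqrt{2}}{2}}{128 + \frac{i \sqrt{2}}{2}} + 34999 = 34999 + \frac{-165 + \frac{i \sqrt{2}}{2}}{128 + \frac{i \sqrt{2}}{2}}$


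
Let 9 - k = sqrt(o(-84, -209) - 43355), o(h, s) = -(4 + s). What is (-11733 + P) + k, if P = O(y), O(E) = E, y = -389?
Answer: -12113 - 5*I*sqrt(1726) ≈ -12113.0 - 207.73*I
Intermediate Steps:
P = -389
o(h, s) = -4 - s
k = 9 - 5*I*sqrt(1726) (k = 9 - sqrt((-4 - 1*(-209)) - 43355) = 9 - sqrt((-4 + 209) - 43355) = 9 - sqrt(205 - 43355) = 9 - sqrt(-43150) = 9 - 5*I*sqrt(1726) ≈ 9.0 - 207.73*I)
(-11733 + P) + k = (-11733 - 389) + (9 - 5*I*sqrt(1726)) = -12122 + (9 - 5*I*sqrt(1726)) = -12113 - 5*I*sqrt(1726)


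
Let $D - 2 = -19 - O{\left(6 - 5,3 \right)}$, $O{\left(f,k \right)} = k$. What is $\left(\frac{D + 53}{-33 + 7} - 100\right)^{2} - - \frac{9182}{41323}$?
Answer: $\frac{286485714579}{27934348} \approx 10256.0$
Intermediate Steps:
$D = -20$ ($D = 2 - 22 = -20$)
$\left(\frac{D + 53}{-33 + 7} - 100\right)^{2} - - \frac{9182}{41323} = \left(\frac{-20 + 53}{-33 + 7} - 100\right)^{2} - - \frac{9182}{41323} = \left(\frac{33}{-26} - 100\right)^{2} - \left(-9182\right) \frac{1}{41323} = \left(33 \left(- \frac{1}{26}\right) - 100\right)^{2} - - \frac{9182}{41323} = \left(- \frac{33}{26} - 100\right)^{2} + \frac{9182}{41323} = \left(- \frac{2633}{26}\right)^{2} + \frac{9182}{41323} = \frac{6932689}{676} + \frac{9182}{41323} = \frac{286485714579}{27934348}$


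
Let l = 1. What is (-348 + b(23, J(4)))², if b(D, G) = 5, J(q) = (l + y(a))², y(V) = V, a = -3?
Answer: 117649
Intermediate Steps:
J(q) = 4 (J(q) = (1 - 3)² = (-2)² = 4)
(-348 + b(23, J(4)))² = (-348 + 5)² = (-343)² = 117649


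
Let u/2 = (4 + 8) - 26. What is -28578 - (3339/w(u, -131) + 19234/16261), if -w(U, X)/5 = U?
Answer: -9302278337/325220 ≈ -28603.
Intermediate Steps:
u = -28 (u = 2*((4 + 8) - 26) = 2*(12 - 26) = 2*(-14) = -28)
w(U, X) = -5*U
-28578 - (3339/w(u, -131) + 19234/16261) = -28578 - (3339/((-5*(-28))) + 19234/16261) = -28578 - (3339/140 + 19234*(1/16261)) = -28578 - (3339*(1/140) + 19234/16261) = -28578 - (477/20 + 19234/16261) = -28578 - 1*8141177/325220 = -28578 - 8141177/325220 = -9302278337/325220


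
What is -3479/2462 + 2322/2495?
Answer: -2963341/6142690 ≈ -0.48242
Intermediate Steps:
-3479/2462 + 2322/2495 = -2963341/6142690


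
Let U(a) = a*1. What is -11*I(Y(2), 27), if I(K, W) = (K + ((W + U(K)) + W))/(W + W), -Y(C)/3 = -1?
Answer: -110/9 ≈ -12.222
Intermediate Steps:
U(a) = a
Y(C) = 3 (Y(C) = -3*(-1) = 3)
I(K, W) = (2*K + 2*W)/(2*W) (I(K, W) = (K + ((W + K) + W))/(W + W) = (K + ((K + W) + W))/((2*W)) = (K + (K + 2*W))*(1/(2*W)) = (2*K + 2*W)*(1/(2*W)) = (2*K + 2*W)/(2*W))
-11*I(Y(2), 27) = -11*(3 + 27)/27 = -11*30/27 = -11*10/9 = -110/9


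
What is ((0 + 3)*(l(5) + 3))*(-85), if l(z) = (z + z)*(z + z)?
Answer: -26265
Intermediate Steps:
l(z) = 4*z² (l(z) = (2*z)*(2*z) = 4*z²)
((0 + 3)*(l(5) + 3))*(-85) = ((0 + 3)*(4*5² + 3))*(-85) = (3*(4*25 + 3))*(-85) = (3*(100 + 3))*(-85) = (3*103)*(-85) = 309*(-85) = -26265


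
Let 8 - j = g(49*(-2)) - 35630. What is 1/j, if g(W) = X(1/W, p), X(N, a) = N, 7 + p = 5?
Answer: 98/3492525 ≈ 2.8060e-5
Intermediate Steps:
p = -2 (p = -7 + 5 = -2)
g(W) = 1/W
j = 3492525/98 (j = 8 - (1/(49*(-2)) - 35630) = 8 - (1/(-98) - 35630) = 8 - (-1/98 - 35630) = 8 - 1*(-3491741/98) = 8 + 3491741/98 = 3492525/98 ≈ 35638.)
1/j = 1/(3492525/98) = 98/3492525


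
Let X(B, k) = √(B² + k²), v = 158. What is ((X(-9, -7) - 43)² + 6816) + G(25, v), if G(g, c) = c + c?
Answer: 9111 - 86*√130 ≈ 8130.5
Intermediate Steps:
G(g, c) = 2*c
((X(-9, -7) - 43)² + 6816) + G(25, v) = ((√((-9)² + (-7)²) - 43)² + 6816) + 2*158 = ((√(81 + 49) - 43)² + 6816) + 316 = ((√130 - 43)² + 6816) + 316 = ((-43 + √130)² + 6816) + 316 = (6816 + (-43 + √130)²) + 316 = 7132 + (-43 + √130)²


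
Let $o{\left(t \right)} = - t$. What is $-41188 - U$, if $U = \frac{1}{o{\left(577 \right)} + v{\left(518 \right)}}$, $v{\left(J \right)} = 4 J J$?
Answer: $- \frac{44183150173}{1072719} \approx -41188.0$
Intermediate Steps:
$v{\left(J \right)} = 4 J^{2}$
$U = \frac{1}{1072719}$ ($U = \frac{1}{\left(-1\right) 577 + 4 \cdot 518^{2}} = \frac{1}{-577 + 4 \cdot 268324} = \frac{1}{-577 + 1073296} = \frac{1}{1072719} \approx 9.3221 \cdot 10^{-7}$)
$-41188 - U = -41188 - \frac{1}{1072719} = - \frac{44183150173}{1072719}$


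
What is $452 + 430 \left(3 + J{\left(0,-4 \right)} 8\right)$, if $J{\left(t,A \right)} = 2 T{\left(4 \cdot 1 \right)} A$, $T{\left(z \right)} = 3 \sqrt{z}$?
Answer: $-163378$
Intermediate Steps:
$J{\left(t,A \right)} = 12 A$ ($J{\left(t,A \right)} = 2 \cdot 3 \sqrt{4 \cdot 1} A = 2 \cdot 3 \sqrt{4} A = 2 \cdot 3 \cdot 2 A = 2 \cdot 6 A = 12 A$)
$452 + 430 \left(3 + J{\left(0,-4 \right)} 8\right) = 452 + 430 \left(3 + 12 \left(-4\right) 8\right) = 452 + 430 \left(3 - 384\right) = 452 + 430 \left(-381\right) = 452 - 163830 = -163378$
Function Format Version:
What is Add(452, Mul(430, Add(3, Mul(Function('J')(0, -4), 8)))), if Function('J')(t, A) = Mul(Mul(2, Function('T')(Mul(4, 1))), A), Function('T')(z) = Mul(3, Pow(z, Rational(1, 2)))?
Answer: -163378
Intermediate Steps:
Function('J')(t, A) = Mul(12, A) (Function('J')(t, A) = Mul(Mul(2, Mul(3, Pow(Mul(4, 1), Rational(1, 2)))), A) = Mul(Mul(2, Mul(3, Pow(4, Rational(1, 2)))), A) = Mul(Mul(2, Mul(3, 2)), A) = Mul(Mul(2, 6), A) = Mul(12, A))
Add(452, Mul(430, Add(3, Mul(Function('J')(0, -4), 8)))) = Add(452, Mul(430, Add(3, Mul(Mul(12, -4), 8)))) = Add(452, Mul(430, Add(3, Mul(-48, 8)))) = Add(452, Mul(430, Add(3, -384))) = Add(452, Mul(430, -381)) = Add(452, -163830) = -163378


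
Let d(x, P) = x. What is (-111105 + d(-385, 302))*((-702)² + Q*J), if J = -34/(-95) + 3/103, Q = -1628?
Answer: -107385426615392/1957 ≈ -5.4872e+10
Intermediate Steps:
J = 3787/9785 (J = -34*(-1/95) + 3*(1/103) = 34/95 + 3/103 = 3787/9785 ≈ 0.38702)
(-111105 + d(-385, 302))*((-702)² + Q*J) = (-111105 - 385)*((-702)² - 1628*3787/9785) = -111490*(492804 - 6165236/9785) = -111490*4815921904/9785 = -107385426615392/1957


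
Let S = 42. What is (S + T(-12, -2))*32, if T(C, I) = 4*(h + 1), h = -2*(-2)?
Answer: 1984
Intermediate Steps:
h = 4
T(C, I) = 20 (T(C, I) = 4*(4 + 1) = 4*5 = 20)
(S + T(-12, -2))*32 = (42 + 20)*32 = 62*32 = 1984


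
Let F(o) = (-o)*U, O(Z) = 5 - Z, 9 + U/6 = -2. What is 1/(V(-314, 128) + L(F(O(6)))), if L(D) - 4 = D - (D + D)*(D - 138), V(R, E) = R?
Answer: -1/27304 ≈ -3.6625e-5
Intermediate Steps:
U = -66 (U = -54 + 6*(-2) = -54 - 12 = -66)
F(o) = 66*o (F(o) = -o*(-66) = 66*o)
L(D) = 4 + D - 2*D*(-138 + D) (L(D) = 4 + (D - (D + D)*(D - 138)) = 4 + (D - 2*D*(-138 + D)) = 4 + D - 2*D*(-138 + D))
1/(V(-314, 128) + L(F(O(6)))) = 1/(-314 + (4 - 2*4356*(5 - 1*6)**2 + 277*(66*(5 - 1*6)))) = 1/(-314 + (4 - 2*4356*(5 - 6)**2 + 277*(66*(5 - 6)))) = 1/(-314 + (4 - 2*(66*(-1))**2 + 277*(66*(-1)))) = 1/(-314 + (4 - 2*(-66)**2 + 277*(-66))) = 1/(-314 + (4 - 2*4356 - 18282)) = 1/(-314 + (4 - 8712 - 18282)) = 1/(-314 - 26990) = 1/(-27304) = -1/27304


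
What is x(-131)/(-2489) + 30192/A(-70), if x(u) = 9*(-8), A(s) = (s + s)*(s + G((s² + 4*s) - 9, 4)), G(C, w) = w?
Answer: 3158882/958265 ≈ 3.2965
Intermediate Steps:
A(s) = 2*s*(4 + s) (A(s) = (s + s)*(s + 4) = (2*s)*(4 + s) = 2*s*(4 + s))
x(u) = -72
x(-131)/(-2489) + 30192/A(-70) = -72/(-2489) + 30192/((2*(-70)*(4 - 70))) = -72*(-1/2489) + 30192/((2*(-70)*(-66))) = 72/2489 + 30192/9240 = 72/2489 + 30192*(1/9240) = 72/2489 + 1258/385 = 3158882/958265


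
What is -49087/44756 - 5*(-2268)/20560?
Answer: -1567799/2875573 ≈ -0.54521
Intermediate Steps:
-49087/44756 - 5*(-2268)/20560 = -49087*1/44756 + 11340*(1/20560) = -49087/44756 + 567/1028 = -1567799/2875573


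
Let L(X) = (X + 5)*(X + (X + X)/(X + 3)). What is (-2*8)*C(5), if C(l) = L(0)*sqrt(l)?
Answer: 0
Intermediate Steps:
L(X) = (5 + X)*(X + 2*X/(3 + X)) (L(X) = (5 + X)*(X + (2*X)/(3 + X)) = (5 + X)*(X + 2*X/(3 + X)))
C(l) = 0 (C(l) = (0*(25 + 0**2 + 10*0)/(3 + 0))*sqrt(l) = (0*(25 + 0 + 0)/3)*sqrt(l) = (0*(1/3)*25)*sqrt(l) = 0*sqrt(l) = 0)
(-2*8)*C(5) = -2*8*0 = -16*0 = 0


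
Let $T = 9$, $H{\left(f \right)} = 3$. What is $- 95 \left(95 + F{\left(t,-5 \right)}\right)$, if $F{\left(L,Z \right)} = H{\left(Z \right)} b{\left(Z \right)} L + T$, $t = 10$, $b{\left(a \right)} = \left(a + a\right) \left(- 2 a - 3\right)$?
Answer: $189620$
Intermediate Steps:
$b{\left(a \right)} = 2 a \left(-3 - 2 a\right)$
$F{\left(L,Z \right)} = 9 - 6 L Z \left(3 + 2 Z\right)$ ($F{\left(L,Z \right)} = 3 \left(- 2 Z \left(3 + 2 Z\right)\right) L + 9 = - 6 Z \left(3 + 2 Z\right) L + 9 = - 6 L Z \left(3 + 2 Z\right) + 9 = 9 - 6 L Z \left(3 + 2 Z\right)$)
$- 95 \left(95 + F{\left(t,-5 \right)}\right) = - 95 \left(95 + \left(9 - 60 \left(-5\right) \left(3 + 2 \left(-5\right)\right)\right)\right) = - 95 \left(95 + \left(9 - 60 \left(-5\right) \left(3 - 10\right)\right)\right) = - 95 \left(95 + \left(9 - 60 \left(-5\right) \left(-7\right)\right)\right) = - 95 \left(95 + \left(9 - 2100\right)\right) = - 95 \left(95 - 2091\right) = \left(-95\right) \left(-1996\right) = 189620$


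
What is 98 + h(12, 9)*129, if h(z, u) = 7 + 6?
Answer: 1775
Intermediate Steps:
h(z, u) = 13
98 + h(12, 9)*129 = 98 + 13*129 = 98 + 1677 = 1775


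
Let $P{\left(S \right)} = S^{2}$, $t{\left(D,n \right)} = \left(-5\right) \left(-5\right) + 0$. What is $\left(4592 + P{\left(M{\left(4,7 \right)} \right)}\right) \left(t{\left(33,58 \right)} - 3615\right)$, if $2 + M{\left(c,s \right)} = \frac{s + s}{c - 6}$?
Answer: $-16776070$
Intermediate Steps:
$t{\left(D,n \right)} = 25$ ($t{\left(D,n \right)} = 25 + 0 = 25$)
$M{\left(c,s \right)} = -2 + \frac{2 s}{-6 + c}$ ($M{\left(c,s \right)} = -2 + \frac{s + s}{c - 6} = -2 + \frac{2 s}{-6 + c}$)
$\left(4592 + P{\left(M{\left(4,7 \right)} \right)}\right) \left(t{\left(33,58 \right)} - 3615\right) = \left(4592 + \left(\frac{2 \left(6 + 7 - 4\right)}{-6 + 4}\right)^{2}\right) \left(25 - 3615\right) = \left(4592 + \left(\frac{2 \left(6 + 7 - 4\right)}{-2}\right)^{2}\right) \left(-3590\right) = \left(4592 + \left(2 \left(- \frac{1}{2}\right) 9\right)^{2}\right) \left(-3590\right) = \left(4592 + \left(-9\right)^{2}\right) \left(-3590\right) = \left(4592 + 81\right) \left(-3590\right) = 4673 \left(-3590\right) = -16776070$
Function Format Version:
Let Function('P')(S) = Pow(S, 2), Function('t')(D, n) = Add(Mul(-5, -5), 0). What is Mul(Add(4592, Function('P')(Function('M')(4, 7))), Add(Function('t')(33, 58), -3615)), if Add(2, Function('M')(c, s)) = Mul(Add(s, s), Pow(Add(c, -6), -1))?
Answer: -16776070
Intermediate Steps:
Function('t')(D, n) = 25 (Function('t')(D, n) = Add(25, 0) = 25)
Function('M')(c, s) = Add(-2, Mul(2, s, Pow(Add(-6, c), -1))) (Function('M')(c, s) = Add(-2, Mul(Add(s, s), Pow(Add(c, -6), -1))) = Add(-2, Mul(Mul(2, s), Pow(Add(-6, c), -1))) = Add(-2, Mul(2, s, Pow(Add(-6, c), -1))))
Mul(Add(4592, Function('P')(Function('M')(4, 7))), Add(Function('t')(33, 58), -3615)) = Mul(Add(4592, Pow(Mul(2, Pow(Add(-6, 4), -1), Add(6, 7, Mul(-1, 4))), 2)), Add(25, -3615)) = Mul(Add(4592, Pow(Mul(2, Pow(-2, -1), Add(6, 7, -4)), 2)), -3590) = Mul(Add(4592, Pow(Mul(2, Rational(-1, 2), 9), 2)), -3590) = Mul(Add(4592, Pow(-9, 2)), -3590) = Mul(Add(4592, 81), -3590) = Mul(4673, -3590) = -16776070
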